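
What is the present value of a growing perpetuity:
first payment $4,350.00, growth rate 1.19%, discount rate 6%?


Formula: PV = C / (r - g)
Spread: r - g = 0.06 - 0.0119 = 0.0481
Substituting: PV = $4,350.00 / 0.0481
PV = $90,436.59

$90,436.59


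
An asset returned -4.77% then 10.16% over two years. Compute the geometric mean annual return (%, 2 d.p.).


Formula: Geometric mean = ((1+r1)*(1+r2))^(1/2) - 1
Product: (1 + -0.0477) * (1 + 0.1016) = 0.9523 * 1.1016 = 1.049054
Square root: 1.049054^0.5 = 1.024233
Geometric mean = 1.024233 - 1 = 0.024233
As percentage: 2.42%

2.42%


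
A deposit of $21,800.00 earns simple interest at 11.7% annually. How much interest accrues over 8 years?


Formula: I = P * r * t
Substituting: I = $21,800.00 * 0.117 * 8
Step: I = $21,800.00 * 0.936
I = $20,404.80

$20,404.80


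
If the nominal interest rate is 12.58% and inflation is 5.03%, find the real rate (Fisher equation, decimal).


Formula: (1 + r_real) = (1 + r_nom) / (1 + inflation)
Substituting: (1 + r_real) = 1.1258 / 1.0503
(1 + r_real) = 1.071884
r_real = 1.071884 - 1 = 0.071884

0.071884


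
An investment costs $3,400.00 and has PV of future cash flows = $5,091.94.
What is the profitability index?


Formula: PI = PV(cash flows) / initial investment
Substituting: PI = $5,091.94 / $3,400.00
PI = 1.4976

1.4976


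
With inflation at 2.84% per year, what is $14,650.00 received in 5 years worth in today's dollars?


Formula: Real value = nominal / (1 + inflation)^years
Price level: (1 + 0.0284)^5 = 1.150298
Real value = $14,650.00 / 1.150298 = $12,735.83

$12,735.83


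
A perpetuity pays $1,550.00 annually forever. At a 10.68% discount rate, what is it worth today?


Formula: PV = C / r
Substituting: PV = $1,550.00 / 0.1068
PV = $14,513.11

$14,513.11


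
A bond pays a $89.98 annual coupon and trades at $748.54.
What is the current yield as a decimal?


Formula: Current yield = annual coupon / price
Substituting: CY = $89.98 / $748.54
CY = 0.120207

0.120207


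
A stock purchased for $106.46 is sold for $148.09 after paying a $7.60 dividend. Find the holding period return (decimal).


Formula: HPR = (P1 - P0 + D) / P0
Gain: $148.09 - $106.46 + $7.60 = $49.23
HPR = $49.23 / $106.46 = 0.4624

0.4624


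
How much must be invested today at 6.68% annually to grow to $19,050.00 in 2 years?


Formula: PV = FV / (1 + r)^n
Substituting: PV = $19,050.00 / (1 + 0.0668)^2
Discount factor: (1.0668)^2 = 1.138062
PV = $19,050.00 / 1.138062 = $16,738.98

$16,738.98


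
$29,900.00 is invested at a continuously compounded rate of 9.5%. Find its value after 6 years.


Formula: FV = P * e^(r*t)
Exponent: r*t = 0.095 * 6 = 0.57
e^(0.57) = 1.768267
FV = $29,900.00 * 1.768267 = $52,871.18

$52,871.18


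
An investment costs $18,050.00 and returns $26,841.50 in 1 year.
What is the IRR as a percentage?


Formula: IRR = C1/C0 - 1
Substituting: IRR = $26,841.50 / $18,050.00 - 1
Ratio: 1.487064 - 1 = 0.487064
IRR = 48.7064%

48.7064%


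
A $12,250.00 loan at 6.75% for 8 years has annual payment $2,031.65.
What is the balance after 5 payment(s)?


Formula: Balance = PV*(1+r)^k - PMT*((1+r)^k - 1)/r
Growth: (1 + 0.0675)^5 = 1.386243
Accumulated factor: ((1+r)^k - 1)/r = 5.722121
Balance = $12,250.00 * 1.386243 - $2,031.65 * 5.722121
Balance = $5,356.13

$5,356.13


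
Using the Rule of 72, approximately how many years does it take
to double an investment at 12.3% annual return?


Formula: Years ≈ 72 / r
Substituting: Years ≈ 72 / 12.3
Years ≈ 5.9

5.9 years


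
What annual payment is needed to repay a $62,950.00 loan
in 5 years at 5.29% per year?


Formula: PMT = PV * r / (1 - (1+r)^(-n))
Denominator: 1 - (1 + 0.0529)^(-5) = 0.227205
Numerator: $62,950.00 * 0.0529 = 3330.055
PMT = 3330.055 / 0.227205 = $14,656.62

$14,656.62


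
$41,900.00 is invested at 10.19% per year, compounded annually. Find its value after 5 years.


Formula: FV = P * (1 + r)^n
Substituting: FV = $41,900.00 * (1 + 0.1019)^5
Growth factor: (1.1019)^5 = 1.624467
FV = $41,900.00 * 1.624467 = $68,065.17

$68,065.17


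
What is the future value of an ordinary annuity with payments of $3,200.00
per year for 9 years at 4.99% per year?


Formula: FV = PMT * ((1+r)^n - 1) / r
Growth factor: (1 + 0.0499)^9 = 1.549999
Numerator: 1.549999 - 1 = 0.549999
FV = $3,200.00 * 0.549999 / 0.0499 = $35,270.48

$35,270.48


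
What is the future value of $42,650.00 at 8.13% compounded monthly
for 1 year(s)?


Formula: FV = P * (1 + r/m)^(m*t)
Period rate: r/m = 0.0813 / 12 = 0.006775
Total periods: m*t = 12 * 1 = 12
Growth factor: (1 + 0.006775)^12 = 1.084399
FV = $42,650.00 * 1.084399 = $46,249.61

$46,249.61


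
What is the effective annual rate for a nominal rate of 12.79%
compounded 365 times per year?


Formula: EAR = (1 + r/m)^m - 1
Period rate: r/m = 0.1279 / 365 = 0.00035
Compounding: (1 + 0.00035)^365 = 1.136414
EAR = 1.136414 - 1 = 0.136414

0.136414


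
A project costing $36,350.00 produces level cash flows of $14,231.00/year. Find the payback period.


Formula: Payback = investment / annual cash flow
Substituting: Payback = $36,350.00 / $14,231.00
Payback = 2.5543 years

2.5543 years


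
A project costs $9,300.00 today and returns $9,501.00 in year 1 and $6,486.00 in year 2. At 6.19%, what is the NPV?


Formula: NPV = C0 + C1/(1+r) + C2/(1+r)^2
Discount C1: $9,501.00 / (1 + 0.0619) = $8,947.17
Discount C2: $6,486.00 / (1 + 0.0619)^2 = $5,751.88
NPV = -$9,300.00 + $8,947.17 + $5,751.88 = $5,399.05

$5,399.05


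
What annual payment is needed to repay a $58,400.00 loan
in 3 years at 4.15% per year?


Formula: PMT = PV * r / (1 - (1+r)^(-n))
Denominator: 1 - (1 + 0.0415)^(-3) = 0.114839
Numerator: $58,400.00 * 0.0415 = 2423.6
PMT = 2423.6 / 0.114839 = $21,104.29

$21,104.29


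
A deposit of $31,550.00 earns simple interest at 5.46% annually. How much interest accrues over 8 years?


Formula: I = P * r * t
Substituting: I = $31,550.00 * 0.0546 * 8
Step: I = $31,550.00 * 0.4368
I = $13,781.04

$13,781.04


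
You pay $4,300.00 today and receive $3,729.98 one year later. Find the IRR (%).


Formula: IRR = C1/C0 - 1
Substituting: IRR = $3,729.98 / $4,300.00 - 1
Ratio: 0.867437 - 1 = -0.132563
IRR = -13.2563%

-13.2563%


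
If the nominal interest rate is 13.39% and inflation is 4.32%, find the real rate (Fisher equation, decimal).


Formula: (1 + r_real) = (1 + r_nom) / (1 + inflation)
Substituting: (1 + r_real) = 1.1339 / 1.0432
(1 + r_real) = 1.086944
r_real = 1.086944 - 1 = 0.086944

0.086944


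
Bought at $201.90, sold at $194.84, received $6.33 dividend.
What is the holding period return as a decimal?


Formula: HPR = (P1 - P0 + D) / P0
Gain: $194.84 - $201.90 + $6.33 = -$0.73
HPR = -$0.73 / $201.90 = -0.0036

-0.0036


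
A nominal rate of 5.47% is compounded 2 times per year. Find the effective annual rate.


Formula: EAR = (1 + r/m)^m - 1
Period rate: r/m = 0.0547 / 2 = 0.02735
Compounding: (1 + 0.02735)^2 = 1.055448
EAR = 1.055448 - 1 = 0.055448

0.055448


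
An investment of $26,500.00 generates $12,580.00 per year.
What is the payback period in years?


Formula: Payback = investment / annual cash flow
Substituting: Payback = $26,500.00 / $12,580.00
Payback = 2.1065 years

2.1065 years


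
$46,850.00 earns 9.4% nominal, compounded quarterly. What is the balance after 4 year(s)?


Formula: FV = P * (1 + r/m)^(m*t)
Period rate: r/m = 0.094 / 4 = 0.0235
Total periods: m*t = 4 * 4 = 16
Growth factor: (1 + 0.0235)^16 = 1.450125
FV = $46,850.00 * 1.450125 = $67,938.37

$67,938.37


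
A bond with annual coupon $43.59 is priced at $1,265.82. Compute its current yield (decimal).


Formula: Current yield = annual coupon / price
Substituting: CY = $43.59 / $1,265.82
CY = 0.034436

0.034436


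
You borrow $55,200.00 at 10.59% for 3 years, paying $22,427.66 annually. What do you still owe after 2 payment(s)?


Formula: Balance = PV*(1+r)^k - PMT*((1+r)^k - 1)/r
Growth: (1 + 0.1059)^2 = 1.223015
Accumulated factor: ((1+r)^k - 1)/r = 2.1059
Balance = $55,200.00 * 1.223015 - $22,427.66 * 2.1059
Balance = $20,280.01

$20,280.01


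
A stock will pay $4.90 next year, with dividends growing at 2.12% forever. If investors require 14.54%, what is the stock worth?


Formula: P = D1 / (r - g)
Spread: r - g = 0.1454 - 0.0212 = 0.1242
Substituting: P = $4.90 / 0.1242
P = $39.45

$39.45


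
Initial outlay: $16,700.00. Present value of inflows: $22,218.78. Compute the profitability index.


Formula: PI = PV(cash flows) / initial investment
Substituting: PI = $22,218.78 / $16,700.00
PI = 1.3305

1.3305


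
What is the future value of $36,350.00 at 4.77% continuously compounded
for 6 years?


Formula: FV = P * e^(r*t)
Exponent: r*t = 0.0477 * 6 = 0.2862
e^(0.2862) = 1.331359
FV = $36,350.00 * 1.331359 = $48,394.89

$48,394.89


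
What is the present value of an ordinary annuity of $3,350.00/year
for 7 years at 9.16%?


Formula: PV = PMT * (1 - (1+r)^(-n)) / r
Discount factor: (1 + 0.0916)^(-7) = 0.541446
Bracket: 1 - 0.541446 = 0.458554
PV = $3,350.00 * 0.458554 / 0.0916 = $16,770.25

$16,770.25


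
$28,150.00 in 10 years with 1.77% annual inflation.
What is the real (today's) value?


Formula: Real value = nominal / (1 + inflation)^years
Price level: (1 + 0.0177)^10 = 1.191785
Real value = $28,150.00 / 1.191785 = $23,620.04

$23,620.04


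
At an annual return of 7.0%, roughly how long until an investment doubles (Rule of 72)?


Formula: Years ≈ 72 / r
Substituting: Years ≈ 72 / 7.0
Years ≈ 10.3

10.3 years


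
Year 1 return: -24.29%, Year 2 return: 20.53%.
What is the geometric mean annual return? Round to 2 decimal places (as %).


Formula: Geometric mean = ((1+r1)*(1+r2))^(1/2) - 1
Product: (1 + -0.2429) * (1 + 0.2053) = 0.7571 * 1.2053 = 0.912533
Square root: 0.912533^0.5 = 0.955266
Geometric mean = 0.955266 - 1 = -0.044734
As percentage: -4.47%

-4.47%


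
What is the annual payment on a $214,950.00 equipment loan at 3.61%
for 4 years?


Formula: PMT = PV * r / (1 - (1+r)^(-n))
Denominator: 1 - (1 + 0.0361)^(-4) = 0.132253
Numerator: $214,950.00 * 0.0361 = 7759.695
PMT = 7759.695 / 0.132253 = $58,673.27

$58,673.27


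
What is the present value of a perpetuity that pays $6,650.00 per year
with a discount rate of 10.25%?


Formula: PV = C / r
Substituting: PV = $6,650.00 / 0.1025
PV = $64,878.05

$64,878.05


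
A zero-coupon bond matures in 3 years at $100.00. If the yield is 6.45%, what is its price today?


Formula: Price = FV / (1 + r)^n
Substituting: Price = $100.00 / (1 + 0.0645)^3
Discount factor: (1.0645)^3 = 1.206249
Price = $100.00 / 1.206249 = $82.90

$82.90


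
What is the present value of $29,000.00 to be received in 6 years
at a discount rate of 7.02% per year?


Formula: PV = FV / (1 + r)^n
Substituting: PV = $29,000.00 / (1 + 0.0702)^6
Discount factor: (1.0702)^6 = 1.502414
PV = $29,000.00 / 1.502414 = $19,302.27

$19,302.27


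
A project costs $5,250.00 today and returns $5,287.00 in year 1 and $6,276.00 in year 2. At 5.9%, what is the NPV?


Formula: NPV = C0 + C1/(1+r) + C2/(1+r)^2
Discount C1: $5,287.00 / (1 + 0.059) = $4,992.45
Discount C2: $6,276.00 / (1 + 0.059)^2 = $5,596.17
NPV = -$5,250.00 + $4,992.45 + $5,596.17 = $5,338.62

$5,338.62


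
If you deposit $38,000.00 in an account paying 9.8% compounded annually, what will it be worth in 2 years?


Formula: FV = P * (1 + r)^n
Substituting: FV = $38,000.00 * (1 + 0.098)^2
Growth factor: (1.098)^2 = 1.205604
FV = $38,000.00 * 1.205604 = $45,812.95

$45,812.95


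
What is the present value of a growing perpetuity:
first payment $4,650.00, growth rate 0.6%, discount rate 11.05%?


Formula: PV = C / (r - g)
Spread: r - g = 0.1105 - 0.006 = 0.1045
Substituting: PV = $4,650.00 / 0.1045
PV = $44,497.61

$44,497.61


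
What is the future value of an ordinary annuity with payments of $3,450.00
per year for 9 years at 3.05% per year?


Formula: FV = PMT * ((1+r)^n - 1) / r
Growth factor: (1 + 0.0305)^9 = 1.310485
Numerator: 1.310485 - 1 = 0.310485
FV = $3,450.00 * 0.310485 / 0.0305 = $35,120.40

$35,120.40


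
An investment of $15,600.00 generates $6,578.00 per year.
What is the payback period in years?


Formula: Payback = investment / annual cash flow
Substituting: Payback = $15,600.00 / $6,578.00
Payback = 2.3715 years

2.3715 years


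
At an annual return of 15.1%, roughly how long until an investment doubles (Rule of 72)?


Formula: Years ≈ 72 / r
Substituting: Years ≈ 72 / 15.1
Years ≈ 4.8

4.8 years


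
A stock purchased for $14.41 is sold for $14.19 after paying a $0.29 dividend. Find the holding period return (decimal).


Formula: HPR = (P1 - P0 + D) / P0
Gain: $14.19 - $14.41 + $0.29 = $0.07
HPR = $0.07 / $14.41 = 0.0049

0.0049


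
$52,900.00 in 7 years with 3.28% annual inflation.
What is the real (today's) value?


Formula: Real value = nominal / (1 + inflation)^years
Price level: (1 + 0.0328)^7 = 1.253469
Real value = $52,900.00 / 1.253469 = $42,202.88

$42,202.88


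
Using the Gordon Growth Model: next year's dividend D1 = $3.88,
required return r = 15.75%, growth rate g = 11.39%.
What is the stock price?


Formula: P = D1 / (r - g)
Spread: r - g = 0.1575 - 0.1139 = 0.0436
Substituting: P = $3.88 / 0.0436
P = $88.99

$88.99


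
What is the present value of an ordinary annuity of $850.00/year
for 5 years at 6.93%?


Formula: PV = PMT * (1 - (1+r)^(-n)) / r
Discount factor: (1 + 0.0693)^(-5) = 0.715323
Bracket: 1 - 0.715323 = 0.284677
PV = $850.00 * 0.284677 / 0.0693 = $3,491.71

$3,491.71


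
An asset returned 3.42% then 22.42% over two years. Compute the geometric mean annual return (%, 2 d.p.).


Formula: Geometric mean = ((1+r1)*(1+r2))^(1/2) - 1
Product: (1 + 0.0342) * (1 + 0.2242) = 1.0342 * 1.2242 = 1.266068
Square root: 1.266068^0.5 = 1.125197
Geometric mean = 1.125197 - 1 = 0.125197
As percentage: 12.52%

12.52%


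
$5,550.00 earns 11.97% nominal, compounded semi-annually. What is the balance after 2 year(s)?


Formula: FV = P * (1 + r/m)^(m*t)
Period rate: r/m = 0.1197 / 2 = 0.05985
Total periods: m*t = 2 * 2 = 4
Growth factor: (1 + 0.05985)^4 = 1.261763
FV = $5,550.00 * 1.261763 = $7,002.78

$7,002.78


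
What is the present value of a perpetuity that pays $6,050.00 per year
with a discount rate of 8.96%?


Formula: PV = C / r
Substituting: PV = $6,050.00 / 0.0896
PV = $67,522.32

$67,522.32


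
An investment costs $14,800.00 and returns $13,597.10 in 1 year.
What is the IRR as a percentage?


Formula: IRR = C1/C0 - 1
Substituting: IRR = $13,597.10 / $14,800.00 - 1
Ratio: 0.918723 - 1 = -0.081277
IRR = -8.1277%

-8.1277%


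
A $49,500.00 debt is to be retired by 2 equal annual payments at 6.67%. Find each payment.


Formula: PMT = PV * r / (1 - (1+r)^(-n))
Denominator: 1 - (1 + 0.0667)^(-2) = 0.121149
Numerator: $49,500.00 * 0.0667 = 3301.65
PMT = 3301.65 / 0.121149 = $27,252.88

$27,252.88


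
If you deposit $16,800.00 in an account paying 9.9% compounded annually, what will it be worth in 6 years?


Formula: FV = P * (1 + r)^n
Substituting: FV = $16,800.00 * (1 + 0.099)^6
Growth factor: (1.099)^6 = 1.76192
FV = $16,800.00 * 1.76192 = $29,600.25

$29,600.25


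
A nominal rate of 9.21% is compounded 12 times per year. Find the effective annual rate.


Formula: EAR = (1 + r/m)^m - 1
Period rate: r/m = 0.0921 / 12 = 0.007675
Compounding: (1 + 0.007675)^12 = 1.096089
EAR = 1.096089 - 1 = 0.096089

0.096089


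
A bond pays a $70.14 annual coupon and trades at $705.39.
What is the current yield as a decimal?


Formula: Current yield = annual coupon / price
Substituting: CY = $70.14 / $705.39
CY = 0.099434

0.099434


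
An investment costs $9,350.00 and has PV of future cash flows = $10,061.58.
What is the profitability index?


Formula: PI = PV(cash flows) / initial investment
Substituting: PI = $10,061.58 / $9,350.00
PI = 1.0761

1.0761


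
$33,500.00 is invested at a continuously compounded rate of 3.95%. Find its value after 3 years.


Formula: FV = P * e^(r*t)
Exponent: r*t = 0.0395 * 3 = 0.1185
e^(0.1185) = 1.125807
FV = $33,500.00 * 1.125807 = $37,714.53

$37,714.53


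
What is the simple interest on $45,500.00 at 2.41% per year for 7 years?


Formula: I = P * r * t
Substituting: I = $45,500.00 * 0.0241 * 7
Step: I = $45,500.00 * 0.1687
I = $7,675.85

$7,675.85


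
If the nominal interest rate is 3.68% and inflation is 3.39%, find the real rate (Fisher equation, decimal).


Formula: (1 + r_real) = (1 + r_nom) / (1 + inflation)
Substituting: (1 + r_real) = 1.0368 / 1.0339
(1 + r_real) = 1.002805
r_real = 1.002805 - 1 = 0.002805

0.002805


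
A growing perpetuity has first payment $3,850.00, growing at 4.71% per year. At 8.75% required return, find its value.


Formula: PV = C / (r - g)
Spread: r - g = 0.0875 - 0.0471 = 0.0404
Substituting: PV = $3,850.00 / 0.0404
PV = $95,297.03

$95,297.03


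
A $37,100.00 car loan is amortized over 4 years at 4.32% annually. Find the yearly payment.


Formula: PMT = PV * r / (1 - (1+r)^(-n))
Denominator: 1 - (1 + 0.0432)^(-4) = 0.155636
Numerator: $37,100.00 * 0.0432 = 1602.72
PMT = 1602.72 / 0.155636 = $10,297.87

$10,297.87


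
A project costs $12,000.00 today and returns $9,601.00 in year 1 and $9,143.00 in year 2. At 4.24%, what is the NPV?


Formula: NPV = C0 + C1/(1+r) + C2/(1+r)^2
Discount C1: $9,601.00 / (1 + 0.0424) = $9,210.48
Discount C2: $9,143.00 / (1 + 0.0424)^2 = $8,414.34
NPV = -$12,000.00 + $9,210.48 + $8,414.34 = $5,624.81

$5,624.81


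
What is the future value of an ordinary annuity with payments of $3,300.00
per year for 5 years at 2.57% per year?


Formula: FV = PMT * ((1+r)^n - 1) / r
Growth factor: (1 + 0.0257)^5 = 1.135277
Numerator: 1.135277 - 1 = 0.135277
FV = $3,300.00 * 0.135277 / 0.0257 = $17,370.18

$17,370.18


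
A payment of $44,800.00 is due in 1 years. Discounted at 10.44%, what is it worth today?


Formula: PV = FV / (1 + r)^n
Substituting: PV = $44,800.00 / (1 + 0.1044)^1
Discount factor: (1.1044)^1 = 1.1044
PV = $44,800.00 / 1.1044 = $40,565.01

$40,565.01


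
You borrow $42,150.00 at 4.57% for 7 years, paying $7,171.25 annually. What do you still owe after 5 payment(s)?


Formula: Balance = PV*(1+r)^k - PMT*((1+r)^k - 1)/r
Growth: (1 + 0.0457)^5 = 1.250361
Accumulated factor: ((1+r)^k - 1)/r = 5.478366
Balance = $42,150.00 * 1.250361 - $7,171.25 * 5.478366
Balance = $13,416.00

$13,416.00


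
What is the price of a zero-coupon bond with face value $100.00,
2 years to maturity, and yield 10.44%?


Formula: Price = FV / (1 + r)^n
Substituting: Price = $100.00 / (1 + 0.1044)^2
Discount factor: (1.1044)^2 = 1.219699
Price = $100.00 / 1.219699 = $81.99

$81.99


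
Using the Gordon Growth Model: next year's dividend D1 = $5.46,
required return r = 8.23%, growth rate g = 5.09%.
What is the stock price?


Formula: P = D1 / (r - g)
Spread: r - g = 0.0823 - 0.0509 = 0.0314
Substituting: P = $5.46 / 0.0314
P = $173.89

$173.89


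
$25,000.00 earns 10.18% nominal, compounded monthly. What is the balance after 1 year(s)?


Formula: FV = P * (1 + r/m)^(m*t)
Period rate: r/m = 0.1018 / 12 = 0.008483
Total periods: m*t = 12 * 1 = 12
Growth factor: (1 + 0.008483)^12 = 1.106687
FV = $25,000.00 * 1.106687 = $27,667.17

$27,667.17


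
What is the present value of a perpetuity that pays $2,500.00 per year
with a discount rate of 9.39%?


Formula: PV = C / r
Substituting: PV = $2,500.00 / 0.0939
PV = $26,624.07

$26,624.07


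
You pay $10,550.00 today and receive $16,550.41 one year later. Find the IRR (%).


Formula: IRR = C1/C0 - 1
Substituting: IRR = $16,550.41 / $10,550.00 - 1
Ratio: 1.568759 - 1 = 0.568759
IRR = 56.8759%

56.8759%


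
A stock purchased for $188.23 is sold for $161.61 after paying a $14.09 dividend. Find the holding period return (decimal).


Formula: HPR = (P1 - P0 + D) / P0
Gain: $161.61 - $188.23 + $14.09 = -$12.53
HPR = -$12.53 / $188.23 = -0.0666

-0.0666


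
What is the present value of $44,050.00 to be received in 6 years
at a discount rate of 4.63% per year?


Formula: PV = FV / (1 + r)^n
Substituting: PV = $44,050.00 / (1 + 0.0463)^6
Discount factor: (1.0463)^6 = 1.312011
PV = $44,050.00 / 1.312011 = $33,574.42

$33,574.42


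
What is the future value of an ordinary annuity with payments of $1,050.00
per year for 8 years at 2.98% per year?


Formula: FV = PMT * ((1+r)^n - 1) / r
Growth factor: (1 + 0.0298)^8 = 1.264804
Numerator: 1.264804 - 1 = 0.264804
FV = $1,050.00 * 0.264804 / 0.0298 = $9,330.33

$9,330.33


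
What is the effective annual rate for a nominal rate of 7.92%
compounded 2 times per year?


Formula: EAR = (1 + r/m)^m - 1
Period rate: r/m = 0.0792 / 2 = 0.0396
Compounding: (1 + 0.0396)^2 = 1.080768
EAR = 1.080768 - 1 = 0.080768

0.080768


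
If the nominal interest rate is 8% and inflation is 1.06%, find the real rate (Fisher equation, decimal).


Formula: (1 + r_real) = (1 + r_nom) / (1 + inflation)
Substituting: (1 + r_real) = 1.08 / 1.0106
(1 + r_real) = 1.068672
r_real = 1.068672 - 1 = 0.068672

0.068672


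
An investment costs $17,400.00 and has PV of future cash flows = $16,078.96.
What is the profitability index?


Formula: PI = PV(cash flows) / initial investment
Substituting: PI = $16,078.96 / $17,400.00
PI = 0.9241

0.9241


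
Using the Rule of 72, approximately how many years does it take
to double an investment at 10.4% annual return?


Formula: Years ≈ 72 / r
Substituting: Years ≈ 72 / 10.4
Years ≈ 6.9

6.9 years


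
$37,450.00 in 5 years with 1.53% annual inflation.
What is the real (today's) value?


Formula: Real value = nominal / (1 + inflation)^years
Price level: (1 + 0.0153)^5 = 1.078877
Real value = $37,450.00 / 1.078877 = $34,712.02

$34,712.02


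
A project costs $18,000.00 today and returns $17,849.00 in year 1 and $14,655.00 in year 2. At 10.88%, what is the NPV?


Formula: NPV = C0 + C1/(1+r) + C2/(1+r)^2
Discount C1: $17,849.00 / (1 + 0.1088) = $16,097.58
Discount C2: $14,655.00 / (1 + 0.1088)^2 = $11,920.09
NPV = -$18,000.00 + $16,097.58 + $11,920.09 = $10,017.67

$10,017.67


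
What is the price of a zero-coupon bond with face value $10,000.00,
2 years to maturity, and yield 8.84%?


Formula: Price = FV / (1 + r)^n
Substituting: Price = $10,000.00 / (1 + 0.0884)^2
Discount factor: (1.0884)^2 = 1.184615
Price = $10,000.00 / 1.184615 = $8,441.56

$8,441.56


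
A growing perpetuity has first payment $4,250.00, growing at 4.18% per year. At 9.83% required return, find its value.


Formula: PV = C / (r - g)
Spread: r - g = 0.0983 - 0.0418 = 0.0565
Substituting: PV = $4,250.00 / 0.0565
PV = $75,221.24

$75,221.24


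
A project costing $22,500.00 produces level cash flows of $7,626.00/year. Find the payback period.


Formula: Payback = investment / annual cash flow
Substituting: Payback = $22,500.00 / $7,626.00
Payback = 2.9504 years

2.9504 years


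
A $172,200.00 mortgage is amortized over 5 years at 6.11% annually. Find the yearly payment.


Formula: PMT = PV * r / (1 - (1+r)^(-n))
Denominator: 1 - (1 + 0.0611)^(-5) = 0.256607
Numerator: $172,200.00 * 0.0611 = 10521.42
PMT = 10521.42 / 0.256607 = $41,002.07

$41,002.07


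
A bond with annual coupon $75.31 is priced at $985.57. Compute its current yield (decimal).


Formula: Current yield = annual coupon / price
Substituting: CY = $75.31 / $985.57
CY = 0.076413

0.076413


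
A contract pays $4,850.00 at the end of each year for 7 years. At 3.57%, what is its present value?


Formula: PV = PMT * (1 - (1+r)^(-n)) / r
Discount factor: (1 + 0.0357)^(-7) = 0.78228
Bracket: 1 - 0.78228 = 0.21772
PV = $4,850.00 * 0.21772 / 0.0357 = $29,578.22

$29,578.22


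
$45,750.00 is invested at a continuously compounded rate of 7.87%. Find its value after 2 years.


Formula: FV = P * e^(r*t)
Exponent: r*t = 0.0787 * 2 = 0.1574
e^(0.1574) = 1.170464
FV = $45,750.00 * 1.170464 = $53,548.71

$53,548.71


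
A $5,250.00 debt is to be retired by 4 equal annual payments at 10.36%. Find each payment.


Formula: PMT = PV * r / (1 - (1+r)^(-n))
Denominator: 1 - (1 + 0.1036)^(-4) = 0.325855
Numerator: $5,250.00 * 0.1036 = 543.9
PMT = 543.9 / 0.325855 = $1,669.15

$1,669.15


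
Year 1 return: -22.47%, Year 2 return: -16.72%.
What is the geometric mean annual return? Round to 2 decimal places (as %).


Formula: Geometric mean = ((1+r1)*(1+r2))^(1/2) - 1
Product: (1 + -0.2247) * (1 + -0.1672) = 0.7753 * 0.8328 = 0.64567
Square root: 0.64567^0.5 = 0.803536
Geometric mean = 0.803536 - 1 = -0.196464
As percentage: -19.65%

-19.65%


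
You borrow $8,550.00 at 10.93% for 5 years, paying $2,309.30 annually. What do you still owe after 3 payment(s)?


Formula: Balance = PV*(1+r)^k - PMT*((1+r)^k - 1)/r
Growth: (1 + 0.1093)^3 = 1.365045
Accumulated factor: ((1+r)^k - 1)/r = 3.339846
Balance = $8,550.00 * 1.365045 - $2,309.30 * 3.339846
Balance = $3,958.43

$3,958.43


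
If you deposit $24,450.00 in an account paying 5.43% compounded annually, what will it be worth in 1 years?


Formula: FV = P * (1 + r)^n
Substituting: FV = $24,450.00 * (1 + 0.0543)^1
Growth factor: (1.0543)^1 = 1.0543
FV = $24,450.00 * 1.0543 = $25,777.64

$25,777.64


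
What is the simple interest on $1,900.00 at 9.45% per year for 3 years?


Formula: I = P * r * t
Substituting: I = $1,900.00 * 0.0945 * 3
Step: I = $1,900.00 * 0.2835
I = $538.65

$538.65


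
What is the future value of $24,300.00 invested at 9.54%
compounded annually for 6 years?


Formula: FV = P * (1 + r)^n
Substituting: FV = $24,300.00 * (1 + 0.0954)^6
Growth factor: (1.0954)^6 = 1.727573
FV = $24,300.00 * 1.727573 = $41,980.03

$41,980.03


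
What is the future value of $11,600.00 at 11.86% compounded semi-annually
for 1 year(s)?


Formula: FV = P * (1 + r/m)^(m*t)
Period rate: r/m = 0.1186 / 2 = 0.0593
Total periods: m*t = 2 * 1 = 2
Growth factor: (1 + 0.0593)^2 = 1.122116
FV = $11,600.00 * 1.122116 = $13,016.55

$13,016.55


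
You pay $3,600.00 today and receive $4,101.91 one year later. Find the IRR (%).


Formula: IRR = C1/C0 - 1
Substituting: IRR = $4,101.91 / $3,600.00 - 1
Ratio: 1.139419 - 1 = 0.139419
IRR = 13.9419%

13.9419%


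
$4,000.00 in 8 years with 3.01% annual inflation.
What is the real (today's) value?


Formula: Real value = nominal / (1 + inflation)^years
Price level: (1 + 0.0301)^8 = 1.267754
Real value = $4,000.00 / 1.267754 = $3,155.19

$3,155.19


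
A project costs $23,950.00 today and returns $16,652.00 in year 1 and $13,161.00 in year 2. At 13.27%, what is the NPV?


Formula: NPV = C0 + C1/(1+r) + C2/(1+r)^2
Discount C1: $16,652.00 / (1 + 0.1327) = $14,701.16
Discount C2: $13,161.00 / (1 + 0.1327)^2 = $10,257.91
NPV = -$23,950.00 + $14,701.16 + $10,257.91 = $1,009.07

$1,009.07


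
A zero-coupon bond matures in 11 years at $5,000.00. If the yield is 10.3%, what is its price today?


Formula: Price = FV / (1 + r)^n
Substituting: Price = $5,000.00 / (1 + 0.103)^11
Discount factor: (1.103)^11 = 2.939887
Price = $5,000.00 / 2.939887 = $1,700.75

$1,700.75


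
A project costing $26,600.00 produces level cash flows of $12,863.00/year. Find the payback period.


Formula: Payback = investment / annual cash flow
Substituting: Payback = $26,600.00 / $12,863.00
Payback = 2.0679 years

2.0679 years


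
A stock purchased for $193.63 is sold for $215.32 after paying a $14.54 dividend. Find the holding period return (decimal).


Formula: HPR = (P1 - P0 + D) / P0
Gain: $215.32 - $193.63 + $14.54 = $36.23
HPR = $36.23 / $193.63 = 0.1871

0.1871


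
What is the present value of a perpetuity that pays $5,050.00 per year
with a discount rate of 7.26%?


Formula: PV = C / r
Substituting: PV = $5,050.00 / 0.0726
PV = $69,559.23

$69,559.23


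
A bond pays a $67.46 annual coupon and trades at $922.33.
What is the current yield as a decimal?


Formula: Current yield = annual coupon / price
Substituting: CY = $67.46 / $922.33
CY = 0.073141

0.073141


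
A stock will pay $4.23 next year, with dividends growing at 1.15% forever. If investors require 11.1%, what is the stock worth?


Formula: P = D1 / (r - g)
Spread: r - g = 0.111 - 0.0115 = 0.0995
Substituting: P = $4.23 / 0.0995
P = $42.51

$42.51


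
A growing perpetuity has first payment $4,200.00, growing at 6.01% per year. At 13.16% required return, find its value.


Formula: PV = C / (r - g)
Spread: r - g = 0.1316 - 0.0601 = 0.0715
Substituting: PV = $4,200.00 / 0.0715
PV = $58,741.26

$58,741.26


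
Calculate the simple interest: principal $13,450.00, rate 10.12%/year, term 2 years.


Formula: I = P * r * t
Substituting: I = $13,450.00 * 0.1012 * 2
Step: I = $13,450.00 * 0.2024
I = $2,722.28

$2,722.28


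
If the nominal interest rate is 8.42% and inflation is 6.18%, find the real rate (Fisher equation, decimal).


Formula: (1 + r_real) = (1 + r_nom) / (1 + inflation)
Substituting: (1 + r_real) = 1.0842 / 1.0618
(1 + r_real) = 1.021096
r_real = 1.021096 - 1 = 0.021096

0.021096


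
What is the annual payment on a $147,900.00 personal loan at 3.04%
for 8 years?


Formula: PMT = PV * r / (1 - (1+r)^(-n))
Denominator: 1 - (1 + 0.0304)^(-8) = 0.213039
Numerator: $147,900.00 * 0.0304 = 4496.16
PMT = 4496.16 / 0.213039 = $21,104.87

$21,104.87


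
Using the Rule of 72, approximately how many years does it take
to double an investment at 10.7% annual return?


Formula: Years ≈ 72 / r
Substituting: Years ≈ 72 / 10.7
Years ≈ 6.7

6.7 years


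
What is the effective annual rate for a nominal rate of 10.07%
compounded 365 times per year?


Formula: EAR = (1 + r/m)^m - 1
Period rate: r/m = 0.1007 / 365 = 0.000276
Compounding: (1 + 0.000276)^365 = 1.105929
EAR = 1.105929 - 1 = 0.105929

0.105929


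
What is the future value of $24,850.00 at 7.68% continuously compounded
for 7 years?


Formula: FV = P * e^(r*t)
Exponent: r*t = 0.0768 * 7 = 0.5376
e^(0.5376) = 1.711893
FV = $24,850.00 * 1.711893 = $42,540.55

$42,540.55


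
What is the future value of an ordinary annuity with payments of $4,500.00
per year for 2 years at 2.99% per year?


Formula: FV = PMT * ((1+r)^n - 1) / r
Growth factor: (1 + 0.0299)^2 = 1.060694
Numerator: 1.060694 - 1 = 0.060694
FV = $4,500.00 * 0.060694 / 0.0299 = $9,134.55

$9,134.55


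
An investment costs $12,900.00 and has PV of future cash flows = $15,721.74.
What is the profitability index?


Formula: PI = PV(cash flows) / initial investment
Substituting: PI = $15,721.74 / $12,900.00
PI = 1.2187

1.2187


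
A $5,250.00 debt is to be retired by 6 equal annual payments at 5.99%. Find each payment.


Formula: PMT = PV * r / (1 - (1+r)^(-n))
Denominator: 1 - (1 + 0.0599)^(-6) = 0.29464
Numerator: $5,250.00 * 0.0599 = 314.475
PMT = 314.475 / 0.29464 = $1,067.32

$1,067.32


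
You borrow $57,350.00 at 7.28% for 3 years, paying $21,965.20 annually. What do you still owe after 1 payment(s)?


Formula: Balance = PV*(1+r)^k - PMT*((1+r)^k - 1)/r
Growth: (1 + 0.0728)^1 = 1.0728
Accumulated factor: ((1+r)^k - 1)/r = 1.0
Balance = $57,350.00 * 1.0728 - $21,965.20 * 1.0
Balance = $39,559.88

$39,559.88


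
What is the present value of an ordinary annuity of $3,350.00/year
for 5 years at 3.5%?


Formula: PV = PMT * (1 - (1+r)^(-n)) / r
Discount factor: (1 + 0.035)^(-5) = 0.841973
Bracket: 1 - 0.841973 = 0.158027
PV = $3,350.00 * 0.158027 / 0.035 = $15,125.43

$15,125.43


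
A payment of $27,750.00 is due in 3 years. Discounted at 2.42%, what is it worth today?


Formula: PV = FV / (1 + r)^n
Substituting: PV = $27,750.00 / (1 + 0.0242)^3
Discount factor: (1.0242)^3 = 1.074371
PV = $27,750.00 / 1.074371 = $25,829.06

$25,829.06


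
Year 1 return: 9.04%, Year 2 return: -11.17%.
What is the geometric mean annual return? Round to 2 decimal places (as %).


Formula: Geometric mean = ((1+r1)*(1+r2))^(1/2) - 1
Product: (1 + 0.0904) * (1 + -0.1117) = 1.0904 * 0.8883 = 0.968602
Square root: 0.968602^0.5 = 0.984176
Geometric mean = 0.984176 - 1 = -0.015824
As percentage: -1.58%

-1.58%


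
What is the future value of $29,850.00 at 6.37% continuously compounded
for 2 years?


Formula: FV = P * e^(r*t)
Exponent: r*t = 0.0637 * 2 = 0.1274
e^(0.1274) = 1.135871
FV = $29,850.00 * 1.135871 = $33,905.76

$33,905.76


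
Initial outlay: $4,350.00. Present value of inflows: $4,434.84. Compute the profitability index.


Formula: PI = PV(cash flows) / initial investment
Substituting: PI = $4,434.84 / $4,350.00
PI = 1.0195

1.0195


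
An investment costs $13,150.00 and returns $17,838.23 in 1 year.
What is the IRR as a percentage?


Formula: IRR = C1/C0 - 1
Substituting: IRR = $17,838.23 / $13,150.00 - 1
Ratio: 1.356519 - 1 = 0.356519
IRR = 35.6519%

35.6519%


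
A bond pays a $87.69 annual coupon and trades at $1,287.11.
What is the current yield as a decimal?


Formula: Current yield = annual coupon / price
Substituting: CY = $87.69 / $1,287.11
CY = 0.068129

0.068129


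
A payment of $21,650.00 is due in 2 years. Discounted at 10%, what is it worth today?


Formula: PV = FV / (1 + r)^n
Substituting: PV = $21,650.00 / (1 + 0.1)^2
Discount factor: (1.1)^2 = 1.21
PV = $21,650.00 / 1.21 = $17,892.56

$17,892.56


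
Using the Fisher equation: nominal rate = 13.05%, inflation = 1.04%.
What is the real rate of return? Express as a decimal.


Formula: (1 + r_real) = (1 + r_nom) / (1 + inflation)
Substituting: (1 + r_real) = 1.1305 / 1.0104
(1 + r_real) = 1.118864
r_real = 1.118864 - 1 = 0.118864

0.118864


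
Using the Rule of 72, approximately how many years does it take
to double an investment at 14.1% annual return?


Formula: Years ≈ 72 / r
Substituting: Years ≈ 72 / 14.1
Years ≈ 5.1

5.1 years


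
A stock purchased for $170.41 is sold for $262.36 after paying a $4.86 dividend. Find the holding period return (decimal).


Formula: HPR = (P1 - P0 + D) / P0
Gain: $262.36 - $170.41 + $4.86 = $96.81
HPR = $96.81 / $170.41 = 0.5681

0.5681


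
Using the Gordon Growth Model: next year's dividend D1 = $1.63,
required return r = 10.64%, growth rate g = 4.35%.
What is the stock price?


Formula: P = D1 / (r - g)
Spread: r - g = 0.1064 - 0.0435 = 0.0629
Substituting: P = $1.63 / 0.0629
P = $25.91

$25.91


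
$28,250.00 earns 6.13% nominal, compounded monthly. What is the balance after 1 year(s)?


Formula: FV = P * (1 + r/m)^(m*t)
Period rate: r/m = 0.0613 / 12 = 0.005108
Total periods: m*t = 12 * 1 = 12
Growth factor: (1 + 0.005108)^12 = 1.063052
FV = $28,250.00 * 1.063052 = $30,031.22

$30,031.22


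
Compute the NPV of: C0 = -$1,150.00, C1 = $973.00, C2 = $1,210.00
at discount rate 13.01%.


Formula: NPV = C0 + C1/(1+r) + C2/(1+r)^2
Discount C1: $973.00 / (1 + 0.1301) = $860.99
Discount C2: $1,210.00 / (1 + 0.1301)^2 = $947.44
NPV = -$1,150.00 + $860.99 + $947.44 = $658.43

$658.43


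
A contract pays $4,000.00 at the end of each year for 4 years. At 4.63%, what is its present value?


Formula: PV = PMT * (1 - (1+r)^(-n)) / r
Discount factor: (1 + 0.0463)^(-4) = 0.834402
Bracket: 1 - 0.834402 = 0.165598
PV = $4,000.00 * 0.165598 / 0.0463 = $14,306.56

$14,306.56


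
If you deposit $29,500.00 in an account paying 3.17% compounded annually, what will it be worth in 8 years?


Formula: FV = P * (1 + r)^n
Substituting: FV = $29,500.00 * (1 + 0.0317)^8
Growth factor: (1.0317)^8 = 1.283593
FV = $29,500.00 * 1.283593 = $37,866.00

$37,866.00


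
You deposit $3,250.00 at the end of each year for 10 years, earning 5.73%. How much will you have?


Formula: FV = PMT * ((1+r)^n - 1) / r
Growth factor: (1 + 0.0573)^10 = 1.745751
Numerator: 1.745751 - 1 = 0.745751
FV = $3,250.00 * 0.745751 / 0.0573 = $42,298.27

$42,298.27


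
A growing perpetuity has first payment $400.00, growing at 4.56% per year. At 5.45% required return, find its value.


Formula: PV = C / (r - g)
Spread: r - g = 0.0545 - 0.0456 = 0.0089
Substituting: PV = $400.00 / 0.0089
PV = $44,943.82

$44,943.82


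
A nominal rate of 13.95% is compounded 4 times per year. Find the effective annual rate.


Formula: EAR = (1 + r/m)^m - 1
Period rate: r/m = 0.1395 / 4 = 0.034875
Compounding: (1 + 0.034875)^4 = 1.146969
EAR = 1.146969 - 1 = 0.146969

0.146969


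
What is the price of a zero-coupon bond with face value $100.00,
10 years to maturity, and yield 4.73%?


Formula: Price = FV / (1 + r)^n
Substituting: Price = $100.00 / (1 + 0.0473)^10
Discount factor: (1.0473)^10 = 1.58749
Price = $100.00 / 1.58749 = $62.99

$62.99


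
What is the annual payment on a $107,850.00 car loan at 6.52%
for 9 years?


Formula: PMT = PV * r / (1 - (1+r)^(-n))
Denominator: 1 - (1 + 0.0652)^(-9) = 0.433605
Numerator: $107,850.00 * 0.0652 = 7031.82
PMT = 7031.82 / 0.433605 = $16,217.12

$16,217.12


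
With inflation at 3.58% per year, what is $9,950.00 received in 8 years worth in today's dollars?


Formula: Real value = nominal / (1 + inflation)^years
Price level: (1 + 0.0358)^8 = 1.324974
Real value = $9,950.00 / 1.324974 = $7,509.58

$7,509.58


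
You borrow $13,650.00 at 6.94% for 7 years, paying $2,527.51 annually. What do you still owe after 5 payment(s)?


Formula: Balance = PV*(1+r)^k - PMT*((1+r)^k - 1)/r
Growth: (1 + 0.0694)^5 = 1.398624
Accumulated factor: ((1+r)^k - 1)/r = 5.743858
Balance = $13,650.00 * 1.398624 - $2,527.51 * 5.743858
Balance = $4,573.56

$4,573.56


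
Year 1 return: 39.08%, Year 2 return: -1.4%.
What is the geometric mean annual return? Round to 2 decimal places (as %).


Formula: Geometric mean = ((1+r1)*(1+r2))^(1/2) - 1
Product: (1 + 0.3908) * (1 + -0.014) = 1.3908 * 0.986 = 1.371329
Square root: 1.371329^0.5 = 1.171037
Geometric mean = 1.171037 - 1 = 0.171037
As percentage: 17.10%

17.10%


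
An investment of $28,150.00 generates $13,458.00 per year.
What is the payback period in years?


Formula: Payback = investment / annual cash flow
Substituting: Payback = $28,150.00 / $13,458.00
Payback = 2.0917 years

2.0917 years


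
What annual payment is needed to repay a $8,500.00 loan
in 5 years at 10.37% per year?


Formula: PMT = PV * r / (1 - (1+r)^(-n))
Denominator: 1 - (1 + 0.1037)^(-5) = 0.389417
Numerator: $8,500.00 * 0.1037 = 881.45
PMT = 881.45 / 0.389417 = $2,263.51

$2,263.51


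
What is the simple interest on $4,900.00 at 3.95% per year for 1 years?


Formula: I = P * r * t
Substituting: I = $4,900.00 * 0.0395 * 1
Step: I = $4,900.00 * 0.0395
I = $193.55

$193.55


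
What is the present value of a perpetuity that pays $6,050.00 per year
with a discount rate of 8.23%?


Formula: PV = C / r
Substituting: PV = $6,050.00 / 0.0823
PV = $73,511.54

$73,511.54


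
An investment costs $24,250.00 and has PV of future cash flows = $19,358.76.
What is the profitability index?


Formula: PI = PV(cash flows) / initial investment
Substituting: PI = $19,358.76 / $24,250.00
PI = 0.7983

0.7983


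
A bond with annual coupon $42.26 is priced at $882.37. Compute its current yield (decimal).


Formula: Current yield = annual coupon / price
Substituting: CY = $42.26 / $882.37
CY = 0.047894

0.047894


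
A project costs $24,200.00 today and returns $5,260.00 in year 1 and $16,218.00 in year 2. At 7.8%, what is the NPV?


Formula: NPV = C0 + C1/(1+r) + C2/(1+r)^2
Discount C1: $5,260.00 / (1 + 0.078) = $4,879.41
Discount C2: $16,218.00 / (1 + 0.078)^2 = $13,955.96
NPV = -$24,200.00 + $4,879.41 + $13,955.96 = -$5,364.63

-$5,364.63


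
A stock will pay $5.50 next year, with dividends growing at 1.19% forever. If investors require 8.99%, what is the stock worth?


Formula: P = D1 / (r - g)
Spread: r - g = 0.0899 - 0.0119 = 0.078
Substituting: P = $5.50 / 0.078
P = $70.51

$70.51
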